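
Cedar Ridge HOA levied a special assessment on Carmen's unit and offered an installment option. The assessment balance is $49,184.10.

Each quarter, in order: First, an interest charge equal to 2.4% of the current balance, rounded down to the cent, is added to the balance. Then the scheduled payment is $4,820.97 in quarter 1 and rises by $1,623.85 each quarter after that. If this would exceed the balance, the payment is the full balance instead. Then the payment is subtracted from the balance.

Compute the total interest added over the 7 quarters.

Quarter 1: opening $49,184.10; interest $1,180.41 → $50,364.51; payment $4,820.97; balance $45,543.54
Quarter 2: opening $45,543.54; interest $1,093.04 → $46,636.58; payment $6,444.82; balance $40,191.76
Quarter 3: opening $40,191.76; interest $964.60 → $41,156.36; payment $8,068.67; balance $33,087.69
Quarter 4: opening $33,087.69; interest $794.10 → $33,881.79; payment $9,692.52; balance $24,189.27
Quarter 5: opening $24,189.27; interest $580.54 → $24,769.81; payment $11,316.37; balance $13,453.44
Quarter 6: opening $13,453.44; interest $322.88 → $13,776.32; payment $12,940.22; balance $836.10
Quarter 7: opening $836.10; interest $20.06 → $856.16; payment $856.16; balance $0.00
Total interest: $1,180.41 + $1,093.04 + $964.60 + $794.10 + $580.54 + $322.88 + $20.06 = $4,955.63

$4,955.63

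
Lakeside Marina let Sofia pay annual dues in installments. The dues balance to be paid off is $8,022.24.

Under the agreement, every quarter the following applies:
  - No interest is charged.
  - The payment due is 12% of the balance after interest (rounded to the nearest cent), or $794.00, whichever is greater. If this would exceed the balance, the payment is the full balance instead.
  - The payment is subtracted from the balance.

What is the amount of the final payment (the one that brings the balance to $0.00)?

Quarter 1: $8,022.24 − $962.67 → $7,059.57
Quarter 2: $7,059.57 − $847.15 → $6,212.42
Quarter 3: $6,212.42 − $794.00 → $5,418.42
Quarter 4: $5,418.42 − $794.00 → $4,624.42
Quarter 5: $4,624.42 − $794.00 → $3,830.42
Quarter 6: $3,830.42 − $794.00 → $3,036.42
Quarter 7: $3,036.42 − $794.00 → $2,242.42
Quarter 8: $2,242.42 − $794.00 → $1,448.42
Quarter 9: $1,448.42 − $794.00 → $654.42
Quarter 10: $654.42 − $654.42 → $0.00

$654.42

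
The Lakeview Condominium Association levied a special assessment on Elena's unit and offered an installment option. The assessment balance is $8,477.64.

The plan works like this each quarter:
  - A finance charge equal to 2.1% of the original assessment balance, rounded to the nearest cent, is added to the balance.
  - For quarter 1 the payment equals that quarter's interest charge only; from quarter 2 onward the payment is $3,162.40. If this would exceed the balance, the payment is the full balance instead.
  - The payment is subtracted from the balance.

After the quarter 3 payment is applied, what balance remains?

$2,508.90

Quarter 1: opening $8,477.64; interest $178.03 → $8,655.67; payment $178.03; balance $8,477.64
Quarter 2: opening $8,477.64; interest $178.03 → $8,655.67; payment $3,162.40; balance $5,493.27
Quarter 3: opening $5,493.27; interest $178.03 → $5,671.30; payment $3,162.40; balance $2,508.90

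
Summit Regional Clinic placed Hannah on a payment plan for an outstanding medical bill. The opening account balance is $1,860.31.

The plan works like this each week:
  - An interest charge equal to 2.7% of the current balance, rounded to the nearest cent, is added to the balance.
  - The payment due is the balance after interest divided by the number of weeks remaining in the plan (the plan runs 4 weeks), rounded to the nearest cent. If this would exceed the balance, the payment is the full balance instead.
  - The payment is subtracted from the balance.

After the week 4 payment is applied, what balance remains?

$0.00

Week 1: $1,860.31 +$50.23 interest = $1,910.54; pay $477.64 → $1,432.90
Week 2: $1,432.90 +$38.69 interest = $1,471.59; pay $490.53 → $981.06
Week 3: $981.06 +$26.49 interest = $1,007.55; pay $503.78 → $503.77
Week 4: $503.77 +$13.60 interest = $517.37; pay $517.37 → $0.00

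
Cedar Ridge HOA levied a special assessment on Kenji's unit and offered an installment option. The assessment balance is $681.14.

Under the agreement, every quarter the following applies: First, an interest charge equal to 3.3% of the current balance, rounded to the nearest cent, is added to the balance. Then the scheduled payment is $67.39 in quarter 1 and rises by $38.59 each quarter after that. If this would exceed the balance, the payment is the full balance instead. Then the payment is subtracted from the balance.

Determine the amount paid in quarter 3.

$144.57

# | Opening | Interest | Payment | End bal
1 | $681.14 | $22.48 | $67.39 | $636.23
2 | $636.23 | $21.00 | $105.98 | $551.25
3 | $551.25 | $18.19 | $144.57 | $424.87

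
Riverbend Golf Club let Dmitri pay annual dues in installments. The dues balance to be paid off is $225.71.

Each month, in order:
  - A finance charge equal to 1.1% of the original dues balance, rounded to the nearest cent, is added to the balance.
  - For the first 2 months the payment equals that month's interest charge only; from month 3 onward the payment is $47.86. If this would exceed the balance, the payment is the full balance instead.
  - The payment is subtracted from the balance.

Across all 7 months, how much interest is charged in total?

Month 1: $225.71 +$2.48 interest = $228.19; pay $2.48 → $225.71
Month 2: $225.71 +$2.48 interest = $228.19; pay $2.48 → $225.71
Month 3: $225.71 +$2.48 interest = $228.19; pay $47.86 → $180.33
Month 4: $180.33 +$2.48 interest = $182.81; pay $47.86 → $134.95
Month 5: $134.95 +$2.48 interest = $137.43; pay $47.86 → $89.57
Month 6: $89.57 +$2.48 interest = $92.05; pay $47.86 → $44.19
Month 7: $44.19 +$2.48 interest = $46.67; pay $46.67 → $0.00
Total interest: $2.48 + $2.48 + $2.48 + $2.48 + $2.48 + $2.48 + $2.48 = $17.36

$17.36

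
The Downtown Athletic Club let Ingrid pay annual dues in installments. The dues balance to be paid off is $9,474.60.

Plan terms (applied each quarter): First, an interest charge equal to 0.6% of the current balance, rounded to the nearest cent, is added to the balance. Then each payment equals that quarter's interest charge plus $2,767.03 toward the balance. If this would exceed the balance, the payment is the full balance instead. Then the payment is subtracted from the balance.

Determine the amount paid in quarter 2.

Quarter 1: $9,474.60 +$56.85 interest = $9,531.45; pay $2,823.88 → $6,707.57
Quarter 2: $6,707.57 +$40.25 interest = $6,747.82; pay $2,807.28 → $3,940.54

$2,807.28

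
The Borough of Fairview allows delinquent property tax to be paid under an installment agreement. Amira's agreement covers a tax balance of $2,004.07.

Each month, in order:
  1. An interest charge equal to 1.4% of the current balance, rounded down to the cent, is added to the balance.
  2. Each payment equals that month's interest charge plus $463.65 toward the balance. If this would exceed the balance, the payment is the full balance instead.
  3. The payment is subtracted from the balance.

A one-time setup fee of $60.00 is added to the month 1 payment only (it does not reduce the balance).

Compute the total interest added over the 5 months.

Month 1: opening $2,004.07; interest $28.05 → $2,032.12; payment $491.70 (+ $60.00 fee); balance $1,540.42
Month 2: opening $1,540.42; interest $21.56 → $1,561.98; payment $485.21; balance $1,076.77
Month 3: opening $1,076.77; interest $15.07 → $1,091.84; payment $478.72; balance $613.12
Month 4: opening $613.12; interest $8.58 → $621.70; payment $472.23; balance $149.47
Month 5: opening $149.47; interest $2.09 → $151.56; payment $151.56; balance $0.00
Total interest: $28.05 + $21.56 + $15.07 + $8.58 + $2.09 = $75.35

$75.35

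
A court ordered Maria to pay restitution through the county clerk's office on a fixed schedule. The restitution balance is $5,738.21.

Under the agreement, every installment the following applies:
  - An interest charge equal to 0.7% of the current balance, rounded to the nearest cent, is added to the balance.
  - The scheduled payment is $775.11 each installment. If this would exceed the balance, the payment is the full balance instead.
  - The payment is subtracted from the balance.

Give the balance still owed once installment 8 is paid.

Installment 1: $5,738.21 +$40.17 interest = $5,778.38; pay $775.11 → $5,003.27
Installment 2: $5,003.27 +$35.02 interest = $5,038.29; pay $775.11 → $4,263.18
Installment 3: $4,263.18 +$29.84 interest = $4,293.02; pay $775.11 → $3,517.91
Installment 4: $3,517.91 +$24.63 interest = $3,542.54; pay $775.11 → $2,767.43
Installment 5: $2,767.43 +$19.37 interest = $2,786.80; pay $775.11 → $2,011.69
Installment 6: $2,011.69 +$14.08 interest = $2,025.77; pay $775.11 → $1,250.66
Installment 7: $1,250.66 +$8.75 interest = $1,259.41; pay $775.11 → $484.30
Installment 8: $484.30 +$3.39 interest = $487.69; pay $487.69 → $0.00

$0.00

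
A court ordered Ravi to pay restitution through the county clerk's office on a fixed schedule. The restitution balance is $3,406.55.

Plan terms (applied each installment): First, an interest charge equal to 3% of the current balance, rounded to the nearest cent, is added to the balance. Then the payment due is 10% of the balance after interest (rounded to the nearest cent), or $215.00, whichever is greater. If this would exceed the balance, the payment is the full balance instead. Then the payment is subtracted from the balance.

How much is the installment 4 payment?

Installment 1: $3,406.55 +$102.20 interest = $3,508.75; pay $350.88 → $3,157.87
Installment 2: $3,157.87 +$94.74 interest = $3,252.61; pay $325.26 → $2,927.35
Installment 3: $2,927.35 +$87.82 interest = $3,015.17; pay $301.52 → $2,713.65
Installment 4: $2,713.65 +$81.41 interest = $2,795.06; pay $279.51 → $2,515.55

$279.51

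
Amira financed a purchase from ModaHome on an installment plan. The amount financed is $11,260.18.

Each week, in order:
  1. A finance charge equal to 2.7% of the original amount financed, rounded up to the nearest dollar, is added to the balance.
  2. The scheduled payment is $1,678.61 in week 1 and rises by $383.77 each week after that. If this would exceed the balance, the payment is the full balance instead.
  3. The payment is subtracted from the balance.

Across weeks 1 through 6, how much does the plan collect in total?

Week 1: opening $11,260.18; interest $305.00 → $11,565.18; payment $1,678.61; balance $9,886.57
Week 2: opening $9,886.57; interest $305.00 → $10,191.57; payment $2,062.38; balance $8,129.19
Week 3: opening $8,129.19; interest $305.00 → $8,434.19; payment $2,446.15; balance $5,988.04
Week 4: opening $5,988.04; interest $305.00 → $6,293.04; payment $2,829.92; balance $3,463.12
Week 5: opening $3,463.12; interest $305.00 → $3,768.12; payment $3,213.69; balance $554.43
Week 6: opening $554.43; interest $305.00 → $859.43; payment $859.43; balance $0.00
Total paid: $13,090.18

$13,090.18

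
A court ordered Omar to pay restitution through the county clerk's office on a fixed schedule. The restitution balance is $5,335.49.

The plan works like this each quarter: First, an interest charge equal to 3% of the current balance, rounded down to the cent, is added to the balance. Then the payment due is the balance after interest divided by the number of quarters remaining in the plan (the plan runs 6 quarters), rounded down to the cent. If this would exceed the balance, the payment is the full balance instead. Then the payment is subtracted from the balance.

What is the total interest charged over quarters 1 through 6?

$589.06

Quarter 1: $5,335.49 +$160.06 interest = $5,495.55; pay $915.92 → $4,579.63
Quarter 2: $4,579.63 +$137.38 interest = $4,717.01; pay $943.40 → $3,773.61
Quarter 3: $3,773.61 +$113.20 interest = $3,886.81; pay $971.70 → $2,915.11
Quarter 4: $2,915.11 +$87.45 interest = $3,002.56; pay $1,000.85 → $2,001.71
Quarter 5: $2,001.71 +$60.05 interest = $2,061.76; pay $1,030.88 → $1,030.88
Quarter 6: $1,030.88 +$30.92 interest = $1,061.80; pay $1,061.80 → $0.00
Total interest: $160.06 + $137.38 + $113.20 + $87.45 + $60.05 + $30.92 = $589.06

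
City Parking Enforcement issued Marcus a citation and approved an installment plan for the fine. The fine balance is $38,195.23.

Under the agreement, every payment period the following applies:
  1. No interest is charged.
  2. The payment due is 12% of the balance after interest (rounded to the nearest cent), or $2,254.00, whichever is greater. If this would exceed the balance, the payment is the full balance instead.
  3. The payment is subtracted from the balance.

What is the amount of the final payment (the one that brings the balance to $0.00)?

$1,960.01

Payment period 1: opening $38,195.23; payment $4,583.43; balance $33,611.80
Payment period 2: opening $33,611.80; payment $4,033.42; balance $29,578.38
Payment period 3: opening $29,578.38; payment $3,549.41; balance $26,028.97
Payment period 4: opening $26,028.97; payment $3,123.48; balance $22,905.49
Payment period 5: opening $22,905.49; payment $2,748.66; balance $20,156.83
Payment period 6: opening $20,156.83; payment $2,418.82; balance $17,738.01
Payment period 7: opening $17,738.01; payment $2,254.00; balance $15,484.01
Payment period 8: opening $15,484.01; payment $2,254.00; balance $13,230.01
Payment period 9: opening $13,230.01; payment $2,254.00; balance $10,976.01
Payment period 10: opening $10,976.01; payment $2,254.00; balance $8,722.01
Payment period 11: opening $8,722.01; payment $2,254.00; balance $6,468.01
Payment period 12: opening $6,468.01; payment $2,254.00; balance $4,214.01
Payment period 13: opening $4,214.01; payment $2,254.00; balance $1,960.01
Payment period 14: opening $1,960.01; payment $1,960.01; balance $0.00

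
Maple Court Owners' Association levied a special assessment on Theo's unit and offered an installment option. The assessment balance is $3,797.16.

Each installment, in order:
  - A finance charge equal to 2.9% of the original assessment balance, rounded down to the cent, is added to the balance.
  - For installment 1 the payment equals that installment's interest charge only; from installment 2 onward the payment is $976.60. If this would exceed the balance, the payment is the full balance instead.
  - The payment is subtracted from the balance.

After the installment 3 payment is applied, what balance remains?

$2,064.18

Installment 1: $3,797.16 +$110.11 interest = $3,907.27; pay $110.11 → $3,797.16
Installment 2: $3,797.16 +$110.11 interest = $3,907.27; pay $976.60 → $2,930.67
Installment 3: $2,930.67 +$110.11 interest = $3,040.78; pay $976.60 → $2,064.18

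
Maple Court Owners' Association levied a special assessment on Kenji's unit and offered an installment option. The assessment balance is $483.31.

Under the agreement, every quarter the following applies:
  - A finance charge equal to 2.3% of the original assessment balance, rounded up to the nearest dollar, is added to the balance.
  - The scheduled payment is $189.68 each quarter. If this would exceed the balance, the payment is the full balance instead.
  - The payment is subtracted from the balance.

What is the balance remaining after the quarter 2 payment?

$127.95

Quarter 1: $483.31 +$12.00 interest = $495.31; pay $189.68 → $305.63
Quarter 2: $305.63 +$12.00 interest = $317.63; pay $189.68 → $127.95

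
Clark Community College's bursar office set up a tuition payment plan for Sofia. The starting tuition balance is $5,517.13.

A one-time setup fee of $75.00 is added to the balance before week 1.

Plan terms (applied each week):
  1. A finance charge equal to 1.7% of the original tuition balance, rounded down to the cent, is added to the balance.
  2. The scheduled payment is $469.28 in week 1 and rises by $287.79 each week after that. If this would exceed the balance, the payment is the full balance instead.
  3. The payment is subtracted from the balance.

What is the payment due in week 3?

$1,044.86

# | Opening | Interest | Payment | End bal
1 | $5,592.13 | $93.79 | $469.28 | $5,216.64
2 | $5,216.64 | $93.79 | $757.07 | $4,553.36
3 | $4,553.36 | $93.79 | $1,044.86 | $3,602.29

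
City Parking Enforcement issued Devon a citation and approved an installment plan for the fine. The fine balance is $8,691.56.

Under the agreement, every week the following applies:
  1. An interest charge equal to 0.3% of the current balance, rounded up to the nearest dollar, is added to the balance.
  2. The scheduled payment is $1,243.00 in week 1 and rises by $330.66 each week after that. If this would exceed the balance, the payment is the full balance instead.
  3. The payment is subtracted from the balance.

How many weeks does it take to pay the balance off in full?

5

Week 1: $8,691.56 +$27.00 interest = $8,718.56; pay $1,243.00 → $7,475.56
Week 2: $7,475.56 +$23.00 interest = $7,498.56; pay $1,573.66 → $5,924.90
Week 3: $5,924.90 +$18.00 interest = $5,942.90; pay $1,904.32 → $4,038.58
Week 4: $4,038.58 +$13.00 interest = $4,051.58; pay $2,234.98 → $1,816.60
Week 5: $1,816.60 +$6.00 interest = $1,822.60; pay $1,822.60 → $0.00
Balance reaches $0.00 in week 5.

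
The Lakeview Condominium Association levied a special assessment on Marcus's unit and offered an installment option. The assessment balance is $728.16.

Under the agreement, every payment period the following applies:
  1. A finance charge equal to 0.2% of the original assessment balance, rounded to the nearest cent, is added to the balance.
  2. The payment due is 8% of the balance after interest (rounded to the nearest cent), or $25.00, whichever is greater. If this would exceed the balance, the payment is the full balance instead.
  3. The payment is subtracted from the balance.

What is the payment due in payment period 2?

Payment period 1: $728.16 +$1.46 interest = $729.62; pay $58.37 → $671.25
Payment period 2: $671.25 +$1.46 interest = $672.71; pay $53.82 → $618.89

$53.82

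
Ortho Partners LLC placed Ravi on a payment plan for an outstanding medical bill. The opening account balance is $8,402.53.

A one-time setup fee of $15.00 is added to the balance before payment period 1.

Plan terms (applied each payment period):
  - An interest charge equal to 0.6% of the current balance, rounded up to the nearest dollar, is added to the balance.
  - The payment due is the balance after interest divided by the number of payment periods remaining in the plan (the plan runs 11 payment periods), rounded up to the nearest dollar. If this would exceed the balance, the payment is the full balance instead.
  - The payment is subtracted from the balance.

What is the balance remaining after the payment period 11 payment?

$0.00

# | Opening | Interest | Payment | End bal
1 | $8,417.53 | $51.00 | $770.00 | $7,698.53
2 | $7,698.53 | $47.00 | $775.00 | $6,970.53
3 | $6,970.53 | $42.00 | $780.00 | $6,232.53
4 | $6,232.53 | $38.00 | $784.00 | $5,486.53
5 | $5,486.53 | $33.00 | $789.00 | $4,730.53
6 | $4,730.53 | $29.00 | $794.00 | $3,965.53
7 | $3,965.53 | $24.00 | $798.00 | $3,191.53
8 | $3,191.53 | $20.00 | $803.00 | $2,408.53
9 | $2,408.53 | $15.00 | $808.00 | $1,615.53
10 | $1,615.53 | $10.00 | $813.00 | $812.53
11 | $812.53 | $5.00 | $817.53 | $0.00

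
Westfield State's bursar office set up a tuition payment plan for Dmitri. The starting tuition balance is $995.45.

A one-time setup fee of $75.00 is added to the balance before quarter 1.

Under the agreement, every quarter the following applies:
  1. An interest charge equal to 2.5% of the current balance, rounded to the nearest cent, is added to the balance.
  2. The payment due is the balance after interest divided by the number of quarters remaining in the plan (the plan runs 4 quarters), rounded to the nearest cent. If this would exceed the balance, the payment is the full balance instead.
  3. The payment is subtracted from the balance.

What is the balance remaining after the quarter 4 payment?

Quarter 1: $1,070.45 +$26.76 interest = $1,097.21; pay $274.30 → $822.91
Quarter 2: $822.91 +$20.57 interest = $843.48; pay $281.16 → $562.32
Quarter 3: $562.32 +$14.06 interest = $576.38; pay $288.19 → $288.19
Quarter 4: $288.19 +$7.20 interest = $295.39; pay $295.39 → $0.00

$0.00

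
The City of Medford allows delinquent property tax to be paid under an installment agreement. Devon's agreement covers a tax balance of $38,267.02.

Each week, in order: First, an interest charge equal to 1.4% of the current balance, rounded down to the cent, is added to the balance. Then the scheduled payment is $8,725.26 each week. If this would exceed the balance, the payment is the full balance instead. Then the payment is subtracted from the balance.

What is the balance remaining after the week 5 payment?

$0.00

Week 1: opening $38,267.02; interest $535.73 → $38,802.75; payment $8,725.26; balance $30,077.49
Week 2: opening $30,077.49; interest $421.08 → $30,498.57; payment $8,725.26; balance $21,773.31
Week 3: opening $21,773.31; interest $304.82 → $22,078.13; payment $8,725.26; balance $13,352.87
Week 4: opening $13,352.87; interest $186.94 → $13,539.81; payment $8,725.26; balance $4,814.55
Week 5: opening $4,814.55; interest $67.40 → $4,881.95; payment $4,881.95; balance $0.00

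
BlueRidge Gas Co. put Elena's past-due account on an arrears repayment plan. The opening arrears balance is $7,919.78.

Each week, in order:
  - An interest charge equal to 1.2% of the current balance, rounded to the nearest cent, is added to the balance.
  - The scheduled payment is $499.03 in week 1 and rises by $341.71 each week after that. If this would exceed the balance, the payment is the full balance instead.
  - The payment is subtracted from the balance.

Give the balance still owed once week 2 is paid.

Week 1: opening $7,919.78; interest $95.04 → $8,014.82; payment $499.03; balance $7,515.79
Week 2: opening $7,515.79; interest $90.19 → $7,605.98; payment $840.74; balance $6,765.24

$6,765.24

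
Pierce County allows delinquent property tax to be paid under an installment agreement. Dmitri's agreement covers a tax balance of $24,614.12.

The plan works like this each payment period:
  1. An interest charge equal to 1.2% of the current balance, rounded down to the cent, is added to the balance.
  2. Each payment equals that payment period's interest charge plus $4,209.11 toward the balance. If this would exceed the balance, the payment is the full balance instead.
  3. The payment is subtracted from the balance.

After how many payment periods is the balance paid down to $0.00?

Payment period 1: opening $24,614.12; interest $295.36 → $24,909.48; payment $4,504.47; balance $20,405.01
Payment period 2: opening $20,405.01; interest $244.86 → $20,649.87; payment $4,453.97; balance $16,195.90
Payment period 3: opening $16,195.90; interest $194.35 → $16,390.25; payment $4,403.46; balance $11,986.79
Payment period 4: opening $11,986.79; interest $143.84 → $12,130.63; payment $4,352.95; balance $7,777.68
Payment period 5: opening $7,777.68; interest $93.33 → $7,871.01; payment $4,302.44; balance $3,568.57
Payment period 6: opening $3,568.57; interest $42.82 → $3,611.39; payment $3,611.39; balance $0.00
Balance reaches $0.00 in payment period 6.

6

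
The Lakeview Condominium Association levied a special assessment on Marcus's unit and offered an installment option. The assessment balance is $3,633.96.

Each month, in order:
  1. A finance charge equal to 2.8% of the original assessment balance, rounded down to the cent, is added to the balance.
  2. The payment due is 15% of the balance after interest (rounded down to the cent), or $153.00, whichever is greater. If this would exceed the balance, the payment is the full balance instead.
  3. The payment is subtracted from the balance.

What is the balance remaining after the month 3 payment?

# | Opening | Interest | Payment | End bal
1 | $3,633.96 | $101.75 | $560.35 | $3,175.36
2 | $3,175.36 | $101.75 | $491.56 | $2,785.55
3 | $2,785.55 | $101.75 | $433.09 | $2,454.21

$2,454.21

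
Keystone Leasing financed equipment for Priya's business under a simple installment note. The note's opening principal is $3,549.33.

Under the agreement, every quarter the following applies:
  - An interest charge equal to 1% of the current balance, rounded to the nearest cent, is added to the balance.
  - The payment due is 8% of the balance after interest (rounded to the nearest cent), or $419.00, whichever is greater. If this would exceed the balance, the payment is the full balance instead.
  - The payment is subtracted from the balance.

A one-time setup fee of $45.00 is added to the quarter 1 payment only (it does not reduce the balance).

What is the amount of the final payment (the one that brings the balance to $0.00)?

$375.43

Quarter 1: $3,549.33 +$35.49 interest = $3,584.82; pay $419.00 (+ $45.00 fee) → $3,165.82
Quarter 2: $3,165.82 +$31.66 interest = $3,197.48; pay $419.00 → $2,778.48
Quarter 3: $2,778.48 +$27.78 interest = $2,806.26; pay $419.00 → $2,387.26
Quarter 4: $2,387.26 +$23.87 interest = $2,411.13; pay $419.00 → $1,992.13
Quarter 5: $1,992.13 +$19.92 interest = $2,012.05; pay $419.00 → $1,593.05
Quarter 6: $1,593.05 +$15.93 interest = $1,608.98; pay $419.00 → $1,189.98
Quarter 7: $1,189.98 +$11.90 interest = $1,201.88; pay $419.00 → $782.88
Quarter 8: $782.88 +$7.83 interest = $790.71; pay $419.00 → $371.71
Quarter 9: $371.71 +$3.72 interest = $375.43; pay $375.43 → $0.00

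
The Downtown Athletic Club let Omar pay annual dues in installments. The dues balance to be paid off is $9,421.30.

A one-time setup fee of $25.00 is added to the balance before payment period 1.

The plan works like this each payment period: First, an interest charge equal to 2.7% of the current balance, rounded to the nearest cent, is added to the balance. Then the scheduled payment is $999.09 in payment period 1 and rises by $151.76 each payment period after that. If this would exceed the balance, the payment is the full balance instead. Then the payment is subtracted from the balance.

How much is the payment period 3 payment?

# | Opening | Interest | Payment | End bal
1 | $9,446.30 | $255.05 | $999.09 | $8,702.26
2 | $8,702.26 | $234.96 | $1,150.85 | $7,786.37
3 | $7,786.37 | $210.23 | $1,302.61 | $6,693.99

$1,302.61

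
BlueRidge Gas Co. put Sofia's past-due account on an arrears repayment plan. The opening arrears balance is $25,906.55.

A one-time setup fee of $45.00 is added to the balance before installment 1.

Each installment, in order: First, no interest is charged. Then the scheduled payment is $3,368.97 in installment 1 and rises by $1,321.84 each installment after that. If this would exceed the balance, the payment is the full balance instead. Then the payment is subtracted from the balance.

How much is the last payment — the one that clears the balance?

Installment 1: opening $25,951.55; payment $3,368.97; balance $22,582.58
Installment 2: opening $22,582.58; payment $4,690.81; balance $17,891.77
Installment 3: opening $17,891.77; payment $6,012.65; balance $11,879.12
Installment 4: opening $11,879.12; payment $7,334.49; balance $4,544.63
Installment 5: opening $4,544.63; payment $4,544.63; balance $0.00

$4,544.63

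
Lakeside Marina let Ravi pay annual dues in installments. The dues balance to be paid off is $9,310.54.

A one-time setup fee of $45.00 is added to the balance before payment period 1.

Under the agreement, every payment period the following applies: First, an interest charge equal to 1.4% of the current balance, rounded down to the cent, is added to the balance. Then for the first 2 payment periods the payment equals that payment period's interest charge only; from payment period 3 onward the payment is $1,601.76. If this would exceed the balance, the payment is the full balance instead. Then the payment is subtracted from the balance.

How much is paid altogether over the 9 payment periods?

$10,091.63

Payment period 1: $9,355.54 +$130.97 interest = $9,486.51; pay $130.97 → $9,355.54
Payment period 2: $9,355.54 +$130.97 interest = $9,486.51; pay $130.97 → $9,355.54
Payment period 3: $9,355.54 +$130.97 interest = $9,486.51; pay $1,601.76 → $7,884.75
Payment period 4: $7,884.75 +$110.38 interest = $7,995.13; pay $1,601.76 → $6,393.37
Payment period 5: $6,393.37 +$89.50 interest = $6,482.87; pay $1,601.76 → $4,881.11
Payment period 6: $4,881.11 +$68.33 interest = $4,949.44; pay $1,601.76 → $3,347.68
Payment period 7: $3,347.68 +$46.86 interest = $3,394.54; pay $1,601.76 → $1,792.78
Payment period 8: $1,792.78 +$25.09 interest = $1,817.87; pay $1,601.76 → $216.11
Payment period 9: $216.11 +$3.02 interest = $219.13; pay $219.13 → $0.00
Total paid: $10,091.63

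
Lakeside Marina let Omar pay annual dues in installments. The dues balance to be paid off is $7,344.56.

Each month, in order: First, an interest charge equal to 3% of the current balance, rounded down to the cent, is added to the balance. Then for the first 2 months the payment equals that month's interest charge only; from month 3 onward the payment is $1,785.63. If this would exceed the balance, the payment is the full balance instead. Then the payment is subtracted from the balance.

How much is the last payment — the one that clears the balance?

Month 1: $7,344.56 +$220.33 interest = $7,564.89; pay $220.33 → $7,344.56
Month 2: $7,344.56 +$220.33 interest = $7,564.89; pay $220.33 → $7,344.56
Month 3: $7,344.56 +$220.33 interest = $7,564.89; pay $1,785.63 → $5,779.26
Month 4: $5,779.26 +$173.37 interest = $5,952.63; pay $1,785.63 → $4,167.00
Month 5: $4,167.00 +$125.01 interest = $4,292.01; pay $1,785.63 → $2,506.38
Month 6: $2,506.38 +$75.19 interest = $2,581.57; pay $1,785.63 → $795.94
Month 7: $795.94 +$23.87 interest = $819.81; pay $819.81 → $0.00

$819.81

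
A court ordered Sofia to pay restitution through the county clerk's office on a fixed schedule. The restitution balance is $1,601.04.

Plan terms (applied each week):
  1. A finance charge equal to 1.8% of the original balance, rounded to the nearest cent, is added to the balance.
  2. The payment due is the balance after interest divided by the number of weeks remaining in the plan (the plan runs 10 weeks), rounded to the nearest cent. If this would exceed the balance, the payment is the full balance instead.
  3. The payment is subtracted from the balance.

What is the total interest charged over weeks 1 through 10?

Week 1: $1,601.04 +$28.82 interest = $1,629.86; pay $162.99 → $1,466.87
Week 2: $1,466.87 +$28.82 interest = $1,495.69; pay $166.19 → $1,329.50
Week 3: $1,329.50 +$28.82 interest = $1,358.32; pay $169.79 → $1,188.53
Week 4: $1,188.53 +$28.82 interest = $1,217.35; pay $173.91 → $1,043.44
Week 5: $1,043.44 +$28.82 interest = $1,072.26; pay $178.71 → $893.55
Week 6: $893.55 +$28.82 interest = $922.37; pay $184.47 → $737.90
Week 7: $737.90 +$28.82 interest = $766.72; pay $191.68 → $575.04
Week 8: $575.04 +$28.82 interest = $603.86; pay $201.29 → $402.57
Week 9: $402.57 +$28.82 interest = $431.39; pay $215.70 → $215.69
Week 10: $215.69 +$28.82 interest = $244.51; pay $244.51 → $0.00
Total interest: $28.82 + $28.82 + $28.82 + $28.82 + $28.82 + $28.82 + $28.82 + $28.82 + $28.82 + $28.82 = $288.20

$288.20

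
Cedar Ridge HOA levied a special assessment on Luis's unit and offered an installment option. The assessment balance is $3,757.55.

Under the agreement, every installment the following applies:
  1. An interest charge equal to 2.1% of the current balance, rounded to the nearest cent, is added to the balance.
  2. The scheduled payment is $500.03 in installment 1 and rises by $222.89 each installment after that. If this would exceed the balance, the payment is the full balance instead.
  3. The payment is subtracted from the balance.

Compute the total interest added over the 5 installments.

$256.95

Installment 1: opening $3,757.55; interest $78.91 → $3,836.46; payment $500.03; balance $3,336.43
Installment 2: opening $3,336.43; interest $70.07 → $3,406.50; payment $722.92; balance $2,683.58
Installment 3: opening $2,683.58; interest $56.36 → $2,739.94; payment $945.81; balance $1,794.13
Installment 4: opening $1,794.13; interest $37.68 → $1,831.81; payment $1,168.70; balance $663.11
Installment 5: opening $663.11; interest $13.93 → $677.04; payment $677.04; balance $0.00
Total interest: $78.91 + $70.07 + $56.36 + $37.68 + $13.93 = $256.95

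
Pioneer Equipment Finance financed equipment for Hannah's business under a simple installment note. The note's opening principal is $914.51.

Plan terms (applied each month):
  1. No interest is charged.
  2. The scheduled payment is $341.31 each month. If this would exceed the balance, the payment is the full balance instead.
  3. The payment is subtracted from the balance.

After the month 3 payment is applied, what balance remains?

$0.00

# | Opening | Payment | End bal
1 | $914.51 | $341.31 | $573.20
2 | $573.20 | $341.31 | $231.89
3 | $231.89 | $231.89 | $0.00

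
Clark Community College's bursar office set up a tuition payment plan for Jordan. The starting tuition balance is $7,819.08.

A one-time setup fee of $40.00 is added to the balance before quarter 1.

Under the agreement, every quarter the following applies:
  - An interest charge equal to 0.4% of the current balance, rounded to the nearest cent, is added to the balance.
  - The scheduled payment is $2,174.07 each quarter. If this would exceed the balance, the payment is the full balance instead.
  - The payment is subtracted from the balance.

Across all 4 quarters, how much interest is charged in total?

$74.19

# | Opening | Interest | Payment | End bal
1 | $7,859.08 | $31.44 | $2,174.07 | $5,716.45
2 | $5,716.45 | $22.87 | $2,174.07 | $3,565.25
3 | $3,565.25 | $14.26 | $2,174.07 | $1,405.44
4 | $1,405.44 | $5.62 | $1,411.06 | $0.00
Total interest: $31.44 + $22.87 + $14.26 + $5.62 = $74.19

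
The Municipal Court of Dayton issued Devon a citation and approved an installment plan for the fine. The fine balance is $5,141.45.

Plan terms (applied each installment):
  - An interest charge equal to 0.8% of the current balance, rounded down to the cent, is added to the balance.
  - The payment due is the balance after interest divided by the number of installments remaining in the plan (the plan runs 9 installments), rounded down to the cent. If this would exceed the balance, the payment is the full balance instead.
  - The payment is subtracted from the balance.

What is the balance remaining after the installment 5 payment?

Installment 1: opening $5,141.45; interest $41.13 → $5,182.58; payment $575.84; balance $4,606.74
Installment 2: opening $4,606.74; interest $36.85 → $4,643.59; payment $580.44; balance $4,063.15
Installment 3: opening $4,063.15; interest $32.50 → $4,095.65; payment $585.09; balance $3,510.56
Installment 4: opening $3,510.56; interest $28.08 → $3,538.64; payment $589.77; balance $2,948.87
Installment 5: opening $2,948.87; interest $23.59 → $2,972.46; payment $594.49; balance $2,377.97

$2,377.97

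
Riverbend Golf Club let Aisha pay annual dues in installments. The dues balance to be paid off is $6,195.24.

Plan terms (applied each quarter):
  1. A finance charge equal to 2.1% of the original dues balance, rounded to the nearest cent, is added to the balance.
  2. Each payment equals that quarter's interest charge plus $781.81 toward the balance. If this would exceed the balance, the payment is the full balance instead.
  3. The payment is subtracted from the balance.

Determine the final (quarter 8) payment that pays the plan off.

Quarter 1: opening $6,195.24; interest $130.10 → $6,325.34; payment $911.91; balance $5,413.43
Quarter 2: opening $5,413.43; interest $130.10 → $5,543.53; payment $911.91; balance $4,631.62
Quarter 3: opening $4,631.62; interest $130.10 → $4,761.72; payment $911.91; balance $3,849.81
Quarter 4: opening $3,849.81; interest $130.10 → $3,979.91; payment $911.91; balance $3,068.00
Quarter 5: opening $3,068.00; interest $130.10 → $3,198.10; payment $911.91; balance $2,286.19
Quarter 6: opening $2,286.19; interest $130.10 → $2,416.29; payment $911.91; balance $1,504.38
Quarter 7: opening $1,504.38; interest $130.10 → $1,634.48; payment $911.91; balance $722.57
Quarter 8: opening $722.57; interest $130.10 → $852.67; payment $852.67; balance $0.00

$852.67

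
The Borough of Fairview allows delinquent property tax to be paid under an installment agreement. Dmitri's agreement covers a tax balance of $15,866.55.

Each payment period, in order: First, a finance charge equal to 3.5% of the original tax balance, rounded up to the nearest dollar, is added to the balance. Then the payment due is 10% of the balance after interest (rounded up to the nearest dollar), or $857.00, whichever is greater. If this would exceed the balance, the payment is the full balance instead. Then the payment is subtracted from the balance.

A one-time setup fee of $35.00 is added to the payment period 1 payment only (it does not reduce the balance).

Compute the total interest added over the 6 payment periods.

$3,336.00

Payment period 1: $15,866.55 +$556.00 interest = $16,422.55; pay $1,643.00 (+ $35.00 fee) → $14,779.55
Payment period 2: $14,779.55 +$556.00 interest = $15,335.55; pay $1,534.00 → $13,801.55
Payment period 3: $13,801.55 +$556.00 interest = $14,357.55; pay $1,436.00 → $12,921.55
Payment period 4: $12,921.55 +$556.00 interest = $13,477.55; pay $1,348.00 → $12,129.55
Payment period 5: $12,129.55 +$556.00 interest = $12,685.55; pay $1,269.00 → $11,416.55
Payment period 6: $11,416.55 +$556.00 interest = $11,972.55; pay $1,198.00 → $10,774.55
Total interest: $556.00 + $556.00 + $556.00 + $556.00 + $556.00 + $556.00 = $3,336.00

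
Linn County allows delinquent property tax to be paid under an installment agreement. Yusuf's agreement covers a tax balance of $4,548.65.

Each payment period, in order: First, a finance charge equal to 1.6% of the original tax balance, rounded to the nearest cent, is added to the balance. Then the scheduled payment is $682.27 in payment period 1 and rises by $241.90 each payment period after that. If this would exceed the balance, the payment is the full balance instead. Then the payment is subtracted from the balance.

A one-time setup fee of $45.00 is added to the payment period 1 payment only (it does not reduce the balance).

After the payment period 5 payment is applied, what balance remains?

$0.00

Payment period 1: opening $4,548.65; interest $72.78 → $4,621.43; payment $682.27 (+ $45.00 fee); balance $3,939.16
Payment period 2: opening $3,939.16; interest $72.78 → $4,011.94; payment $924.17; balance $3,087.77
Payment period 3: opening $3,087.77; interest $72.78 → $3,160.55; payment $1,166.07; balance $1,994.48
Payment period 4: opening $1,994.48; interest $72.78 → $2,067.26; payment $1,407.97; balance $659.29
Payment period 5: opening $659.29; interest $72.78 → $732.07; payment $732.07; balance $0.00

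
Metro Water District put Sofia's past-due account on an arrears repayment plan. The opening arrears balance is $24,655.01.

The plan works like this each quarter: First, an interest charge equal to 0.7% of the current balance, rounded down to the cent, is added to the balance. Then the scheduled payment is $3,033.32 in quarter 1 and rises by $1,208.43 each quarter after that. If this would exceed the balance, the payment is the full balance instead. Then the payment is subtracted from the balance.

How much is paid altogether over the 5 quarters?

$25,231.36

Quarter 1: $24,655.01 +$172.58 interest = $24,827.59; pay $3,033.32 → $21,794.27
Quarter 2: $21,794.27 +$152.55 interest = $21,946.82; pay $4,241.75 → $17,705.07
Quarter 3: $17,705.07 +$123.93 interest = $17,829.00; pay $5,450.18 → $12,378.82
Quarter 4: $12,378.82 +$86.65 interest = $12,465.47; pay $6,658.61 → $5,806.86
Quarter 5: $5,806.86 +$40.64 interest = $5,847.50; pay $5,847.50 → $0.00
Total paid: $25,231.36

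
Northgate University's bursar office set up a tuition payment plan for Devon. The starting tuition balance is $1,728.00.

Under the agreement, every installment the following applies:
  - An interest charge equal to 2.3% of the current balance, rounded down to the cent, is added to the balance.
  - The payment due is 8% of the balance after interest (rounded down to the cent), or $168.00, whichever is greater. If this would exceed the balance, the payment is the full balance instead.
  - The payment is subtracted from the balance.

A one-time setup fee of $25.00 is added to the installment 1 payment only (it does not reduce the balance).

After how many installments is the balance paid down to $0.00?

12

Installment 1: $1,728.00 +$39.74 interest = $1,767.74; pay $168.00 (+ $25.00 fee) → $1,599.74
Installment 2: $1,599.74 +$36.79 interest = $1,636.53; pay $168.00 → $1,468.53
Installment 3: $1,468.53 +$33.77 interest = $1,502.30; pay $168.00 → $1,334.30
Installment 4: $1,334.30 +$30.68 interest = $1,364.98; pay $168.00 → $1,196.98
Installment 5: $1,196.98 +$27.53 interest = $1,224.51; pay $168.00 → $1,056.51
Installment 6: $1,056.51 +$24.29 interest = $1,080.80; pay $168.00 → $912.80
Installment 7: $912.80 +$20.99 interest = $933.79; pay $168.00 → $765.79
Installment 8: $765.79 +$17.61 interest = $783.40; pay $168.00 → $615.40
Installment 9: $615.40 +$14.15 interest = $629.55; pay $168.00 → $461.55
Installment 10: $461.55 +$10.61 interest = $472.16; pay $168.00 → $304.16
Installment 11: $304.16 +$6.99 interest = $311.15; pay $168.00 → $143.15
Installment 12: $143.15 +$3.29 interest = $146.44; pay $146.44 → $0.00
Balance reaches $0.00 in installment 12.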